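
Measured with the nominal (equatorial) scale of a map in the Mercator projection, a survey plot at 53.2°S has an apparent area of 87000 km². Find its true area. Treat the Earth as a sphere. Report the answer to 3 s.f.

31200 km²

Mercator is conformal, so the point scale is isotropic: h = k = sec φ = 1/cos φ.
Areal scale = k² = sec²φ = 1/cos²(53.2°) = 1/0.5990² = 2.787.
True area = apparent / (areal scale) = 87000 / 2.787 ≈ 31200 km².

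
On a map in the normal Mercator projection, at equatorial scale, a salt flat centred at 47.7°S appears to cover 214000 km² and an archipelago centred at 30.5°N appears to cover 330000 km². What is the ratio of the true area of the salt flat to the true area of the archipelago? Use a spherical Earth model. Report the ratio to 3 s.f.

0.396

On Mercator the areal scale is sec²φ, so true area = apparent × cos²φ.
True area of salt flat: 214000 × cos²(47.7°) = 214000 × 0.4529 = 96930 km².
True area of archipelago: 330000 × cos²(30.5°) = 330000 × 0.7424 = 245000 km².
Ratio = 96930 / 245000 ≈ 0.396.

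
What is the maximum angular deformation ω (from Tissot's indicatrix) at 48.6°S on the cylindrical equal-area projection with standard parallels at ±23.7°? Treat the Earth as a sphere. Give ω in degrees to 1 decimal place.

36.6°

A cylindrical equal-area projection with standard parallel φ₀ has meridian scale h = cos φ / cos φ₀ and parallel scale k = cos φ₀ / cos φ (so areas are preserved, h·k = 1).
At 48.6°: h = 0.7222, k = 1.385; principal scales a = 1.385, b = 0.7222.
sin(ω/2) = (a − b)/(a + b) = 0.6624/2.107 = 0.3144, so ω = 2 arcsin(0.3144) ≈ 36.6°.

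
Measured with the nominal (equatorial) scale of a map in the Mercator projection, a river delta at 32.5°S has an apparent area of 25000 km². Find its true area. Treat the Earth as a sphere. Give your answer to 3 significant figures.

The Mercator projection is conformal; its linear scale factor is the same in every direction and equals sec φ = 1/cos φ.
Areal scale = k² = sec²φ = 1/cos²(32.5°) = 1/0.8434² = 1.406.
True area = apparent / (areal scale) = 25000 / 1.406 ≈ 17800 km².

17800 km²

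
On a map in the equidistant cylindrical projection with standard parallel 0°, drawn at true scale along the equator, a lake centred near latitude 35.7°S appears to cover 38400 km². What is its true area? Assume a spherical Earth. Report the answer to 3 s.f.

Plate carrée maps x = Rλ, y = Rφ. The meridian scale is h = 1 and the parallel scale is k = 1/cos φ = sec φ.
Areal scale = h·k = 1 × sec φ; at 35.7°, h = 1.000, k = 1.231, so h·k = 1.231.
True area = apparent / (areal scale) = 38400 / 1.231 ≈ 31200 km².

31200 km²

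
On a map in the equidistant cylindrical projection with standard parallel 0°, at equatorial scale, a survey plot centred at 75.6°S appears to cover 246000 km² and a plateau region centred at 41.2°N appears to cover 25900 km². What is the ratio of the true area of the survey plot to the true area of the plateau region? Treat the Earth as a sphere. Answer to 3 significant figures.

Plate carrée has h = 1 and k = sec φ, giving areal scale sec φ; true area = (apparent area) · cos φ.
True area of survey plot: 246000 × cos(75.6°) = 246000 × 0.2487 = 61180 km².
True area of plateau region: 25900 × cos(41.2°) = 25900 × 0.7524 = 19490 km².
Ratio = 61180 / 19490 ≈ 3.14.

3.14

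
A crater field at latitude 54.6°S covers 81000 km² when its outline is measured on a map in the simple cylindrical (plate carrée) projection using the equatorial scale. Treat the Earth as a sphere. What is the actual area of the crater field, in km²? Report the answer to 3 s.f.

In the plate carrée (x = Rλ, y = Rφ), meridians are true-scale (h = 1) and parallels are stretched by k = sec φ.
Areal scale = h·k = 1 × sec φ; at 54.6°, h = 1.000, k = 1.726, so h·k = 1.726.
True area = apparent / (areal scale) = 81000 / 1.726 ≈ 46900 km².

46900 km²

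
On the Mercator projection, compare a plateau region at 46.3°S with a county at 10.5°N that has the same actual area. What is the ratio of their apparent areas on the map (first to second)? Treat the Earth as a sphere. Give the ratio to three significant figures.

Mercator areal scale is sec²φ.
At 46.3°: sec²(46.3°) = 1/0.6909² = 2.095.
At 10.5°: sec²(10.5°) = 1/0.9833² = 1.034.
Ratio = 2.095/1.034 = cos²(10.5°)/cos²(46.3°) ≈ 2.03.

2.03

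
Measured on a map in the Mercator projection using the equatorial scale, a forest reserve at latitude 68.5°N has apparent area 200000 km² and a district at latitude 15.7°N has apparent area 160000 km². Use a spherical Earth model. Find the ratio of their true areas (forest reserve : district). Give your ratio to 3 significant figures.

0.181

On Mercator the areal scale is sec²φ, so true area = apparent × cos²φ.
True area of forest reserve: 200000 × cos²(68.5°) = 200000 × 0.1343 = 26860 km².
True area of district: 160000 × cos²(15.7°) = 160000 × 0.9268 = 148300 km².
Ratio = 26860 / 148300 ≈ 0.181.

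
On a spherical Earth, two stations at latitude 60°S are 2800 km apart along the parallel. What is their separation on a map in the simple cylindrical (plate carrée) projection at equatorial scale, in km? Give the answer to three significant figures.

For the equirectangular projection with φ₀ = 0 (plate carrée), h = 1 along meridians and k = sec φ along parallels.
Along the parallel, k = sec 60° = 1/0.5000 = 2.000.
Map distance = 2800 × 2.000 ≈ 5600 km.

5600 km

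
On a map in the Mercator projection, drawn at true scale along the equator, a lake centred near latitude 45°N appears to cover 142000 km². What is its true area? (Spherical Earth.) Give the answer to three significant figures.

For Mercator, h = k = sec φ (a conformal cylindrical projection has a single point scale, 1/cos φ).
Areal scale = k² = sec²φ = 1/cos²(45°) = 1/0.7071² = 2.000.
True area = apparent / (areal scale) = 142000 / 2.000 ≈ 71000 km².

71000 km²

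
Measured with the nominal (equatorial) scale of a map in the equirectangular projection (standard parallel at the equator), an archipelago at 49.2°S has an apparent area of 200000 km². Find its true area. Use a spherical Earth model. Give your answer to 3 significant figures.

131000 km²

In the plate carrée (x = Rλ, y = Rφ), meridians are true-scale (h = 1) and parallels are stretched by k = sec φ.
Areal scale = h·k = 1 × sec φ; at 49.2°, h = 1.000, k = 1.530, so h·k = 1.530.
True area = apparent / (areal scale) = 200000 / 1.530 ≈ 131000 km².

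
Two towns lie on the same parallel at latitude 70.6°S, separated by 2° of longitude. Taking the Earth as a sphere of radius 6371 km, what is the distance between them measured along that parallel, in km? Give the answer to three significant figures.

73.9 km

Arc length along a parallel = R cos φ · Δλ (with Δλ in radians).
= 6371 × cos 70.6° × (2° × π/180) = 6371 × 0.3322 × 0.03491 ≈ 73.9 km.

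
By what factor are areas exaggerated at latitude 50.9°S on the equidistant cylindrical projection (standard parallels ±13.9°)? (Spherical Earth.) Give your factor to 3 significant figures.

1.54

In the equirectangular projection with standard parallel φ₀ = 13.9° (x = Rλ cos φ₀, y = Rφ), meridians are true-scale (h = 1) and the parallel scale is k = cos φ₀ / cos φ.
Areal scale = h·k = 1 × cos φ₀ / cos φ; at 50.9°, h = 1.000, k = 1.539, so h·k = 1.539.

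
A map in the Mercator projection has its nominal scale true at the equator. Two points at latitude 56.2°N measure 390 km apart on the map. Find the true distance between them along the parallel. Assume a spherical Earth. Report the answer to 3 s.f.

Mercator is conformal, so the point scale is isotropic: h = k = sec φ = 1/cos φ.
Along the parallel at 56.2°, map distances are exaggerated by k = sec 56.2° = 1.798.
True distance = 390 / 1.798 = 390 × cos 56.2° ≈ 217 km.

217 km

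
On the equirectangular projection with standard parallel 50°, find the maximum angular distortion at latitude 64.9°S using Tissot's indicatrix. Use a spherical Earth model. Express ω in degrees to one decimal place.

23.6°

The equidistant cylindrical projection with φ₀ = 50° has h = 1 (meridians true) and k = cos φ₀ / cos φ along parallels.
At 64.9°: h = 1.000, k = 1.515; principal scales a = 1.515, b = 1.000.
sin(ω/2) = (a − b)/(a + b) = 0.5153/2.515 = 0.2049, so ω = 2 arcsin(0.2049) ≈ 23.6°.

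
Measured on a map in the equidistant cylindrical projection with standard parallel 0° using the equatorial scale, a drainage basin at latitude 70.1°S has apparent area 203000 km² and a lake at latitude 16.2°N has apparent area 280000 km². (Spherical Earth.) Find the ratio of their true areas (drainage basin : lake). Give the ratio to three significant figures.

On the plate carrée, areal scale = h·k = 1 × sec φ, so true area = apparent × cos φ.
True area of drainage basin: 203000 × cos(70.1°) = 203000 × 0.3404 = 69100 km².
True area of lake: 280000 × cos(16.2°) = 280000 × 0.9603 = 268900 km².
Ratio = 69100 / 268900 ≈ 0.257.

0.257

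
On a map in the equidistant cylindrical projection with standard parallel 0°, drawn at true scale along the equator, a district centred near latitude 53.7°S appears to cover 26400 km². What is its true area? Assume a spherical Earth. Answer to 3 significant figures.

In the plate carrée (x = Rλ, y = Rφ), meridians are true-scale (h = 1) and parallels are stretched by k = sec φ.
Areal scale = h·k = 1 × sec φ; at 53.7°, h = 1.000, k = 1.689, so h·k = 1.689.
True area = apparent / (areal scale) = 26400 / 1.689 ≈ 15600 km².

15600 km²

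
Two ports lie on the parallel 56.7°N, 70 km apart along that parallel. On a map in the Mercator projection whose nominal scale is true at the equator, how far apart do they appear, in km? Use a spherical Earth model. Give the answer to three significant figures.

127 km

For Mercator, h = k = sec φ (a conformal cylindrical projection has a single point scale, 1/cos φ).
Along the parallel, k = sec 56.7° = 1/0.5490 = 1.821.
Map distance = 70 × 1.821 ≈ 127 km.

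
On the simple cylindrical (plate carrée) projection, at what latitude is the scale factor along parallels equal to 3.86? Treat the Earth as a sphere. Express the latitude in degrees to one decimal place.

75.0°

Plate carrée: h = 1, k = sec φ along parallels.
sec φ = 3.86  ⇒  cos φ = 0.2591  ⇒  φ ≈ 75.0°.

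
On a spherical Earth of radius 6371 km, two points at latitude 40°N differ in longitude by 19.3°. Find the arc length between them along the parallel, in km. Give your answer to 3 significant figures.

1640 km

Arc length along a parallel = R cos φ · Δλ (with Δλ in radians).
= 6371 × cos 40° × (19.3° × π/180) = 6371 × 0.7660 × 0.3368 ≈ 1640 km.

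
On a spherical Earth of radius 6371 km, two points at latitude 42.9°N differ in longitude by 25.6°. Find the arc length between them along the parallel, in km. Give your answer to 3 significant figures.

Arc length along a parallel = R cos φ · Δλ (with Δλ in radians).
= 6371 × cos 42.9° × (25.6° × π/180) = 6371 × 0.7325 × 0.4468 ≈ 2090 km.

2090 km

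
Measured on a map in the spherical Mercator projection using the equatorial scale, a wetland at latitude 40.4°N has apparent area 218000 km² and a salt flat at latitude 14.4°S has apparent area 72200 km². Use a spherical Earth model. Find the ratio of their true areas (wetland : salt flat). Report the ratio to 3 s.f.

1.87

Mercator's areal exaggeration is sec²φ; hence true area = (apparent area) · cos²φ.
True area of wetland: 218000 × cos²(40.4°) = 218000 × 0.5799 = 126400 km².
True area of salt flat: 72200 × cos²(14.4°) = 72200 × 0.9382 = 67730 km².
Ratio = 126400 / 67730 ≈ 1.87.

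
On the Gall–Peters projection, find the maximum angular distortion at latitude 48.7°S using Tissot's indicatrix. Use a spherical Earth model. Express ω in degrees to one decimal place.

Gall–Peters is a cylindrical equal-area projection with standard parallels at ±45°. Cylindrical equal-area (φ₀ = 45°): h = cos φ / cos 45° along meridians, k = cos 45° / cos φ along parallels; h·k = 1.
At 48.7°: h = 0.9334, k = 1.071; principal scales a = 1.071, b = 0.9334.
sin(ω/2) = (a − b)/(a + b) = 0.1380/2.005 = 0.06883, so ω = 2 arcsin(0.06883) ≈ 7.9°.

7.9°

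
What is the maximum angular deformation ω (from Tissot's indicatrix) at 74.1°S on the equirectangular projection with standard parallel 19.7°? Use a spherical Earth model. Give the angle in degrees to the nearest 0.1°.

In the equirectangular projection with standard parallel φ₀ = 19.7° (x = Rλ cos φ₀, y = Rφ), meridians are true-scale (h = 1) and the parallel scale is k = cos φ₀ / cos φ.
At 74.1°: h = 1.000, k = 3.437; principal scales a = 3.437, b = 1.000.
sin(ω/2) = (a − b)/(a + b) = 2.437/4.437 = 0.5492, so ω = 2 arcsin(0.5492) ≈ 66.6°.

66.6°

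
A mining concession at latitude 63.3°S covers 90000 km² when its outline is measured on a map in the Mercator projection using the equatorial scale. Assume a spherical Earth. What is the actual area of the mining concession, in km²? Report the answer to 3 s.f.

18200 km²

Mercator is conformal, so the point scale is isotropic: h = k = sec φ = 1/cos φ.
Areal scale = k² = sec²φ = 1/cos²(63.3°) = 1/0.4493² = 4.953.
True area = apparent / (areal scale) = 90000 / 4.953 ≈ 18200 km².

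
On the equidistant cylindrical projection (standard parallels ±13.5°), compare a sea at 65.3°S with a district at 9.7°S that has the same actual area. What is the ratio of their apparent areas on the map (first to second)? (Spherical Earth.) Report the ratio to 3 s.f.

With standard parallel φ₀ = 13.5°, the equirectangular projection gives x = Rλ cos φ₀, y = Rφ, so h = 1 and k = cos 13.5° / cos φ.
Areal scale at 65.3°: h·k = 1.000 × 2.327 = 2.327.
Areal scale at 9.7°: h·k = 1.000 × 0.9865 = 0.9865.
Ratio = 2.327/0.9865 ≈ 2.36.

2.36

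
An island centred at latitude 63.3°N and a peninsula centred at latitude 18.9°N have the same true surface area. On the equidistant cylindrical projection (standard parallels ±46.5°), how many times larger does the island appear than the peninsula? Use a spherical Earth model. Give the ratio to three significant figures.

The equidistant cylindrical projection with φ₀ = 46.5° has h = 1 (meridians true) and k = cos φ₀ / cos φ along parallels.
Areal scale at 63.3°: h·k = 1.000 × 1.532 = 1.532.
Areal scale at 18.9°: h·k = 1.000 × 0.7276 = 0.7276.
Ratio = 1.532/0.7276 ≈ 2.11.

2.11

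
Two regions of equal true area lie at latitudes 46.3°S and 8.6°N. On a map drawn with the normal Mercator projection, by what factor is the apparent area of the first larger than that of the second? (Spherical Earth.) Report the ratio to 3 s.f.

2.05

Mercator is conformal with k = sec φ, so areal scale = k² = sec²φ.
At 46.3°: sec²(46.3°) = 1/0.6909² = 2.095.
At 8.6°: sec²(8.6°) = 1/0.9888² = 1.023.
Ratio = 2.095/1.023 = cos²(8.6°)/cos²(46.3°) ≈ 2.05.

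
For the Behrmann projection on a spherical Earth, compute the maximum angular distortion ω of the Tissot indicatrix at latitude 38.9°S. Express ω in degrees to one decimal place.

12.2°

The Behrmann projection is cylindrical equal-area with φ₀ = 30°. A cylindrical equal-area projection with standard parallel φ₀ has meridian scale h = cos φ / cos φ₀ and parallel scale k = cos φ₀ / cos φ (so areas are preserved, h·k = 1).
At 38.9°: h = 0.8986, k = 1.113; principal scales a = 1.113, b = 0.8986.
sin(ω/2) = (a − b)/(a + b) = 0.2142/2.011 = 0.1065, so ω = 2 arcsin(0.1065) ≈ 12.2°.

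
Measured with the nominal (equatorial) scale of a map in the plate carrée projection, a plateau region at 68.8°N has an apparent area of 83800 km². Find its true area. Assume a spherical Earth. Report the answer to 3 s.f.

30300 km²

For the equirectangular projection with φ₀ = 0 (plate carrée), h = 1 along meridians and k = sec φ along parallels.
Areal scale = h·k = 1 × sec φ; at 68.8°, h = 1.000, k = 2.765, so h·k = 2.765.
True area = apparent / (areal scale) = 83800 / 2.765 ≈ 30300 km².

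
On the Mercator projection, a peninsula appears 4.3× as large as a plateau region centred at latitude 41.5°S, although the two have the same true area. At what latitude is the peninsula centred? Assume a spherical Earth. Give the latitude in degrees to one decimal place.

Mercator areal scale is sec²φ, so apparent-area ratio = sec²φ₁ / sec²φ₂ = cos²φ₂ / cos²φ₁.
cos²φ₂ / cos²φ₁ = 4.3  ⇒  cos φ₁ = cos 41.5° / √4.3 = 0.7490/2.074 = 0.3612.
φ₁ = arccos(0.3612) ≈ 68.8°.

68.8°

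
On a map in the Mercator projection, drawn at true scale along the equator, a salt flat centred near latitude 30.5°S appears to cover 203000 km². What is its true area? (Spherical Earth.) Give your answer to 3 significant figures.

151000 km²

The Mercator projection is conformal; its linear scale factor is the same in every direction and equals sec φ = 1/cos φ.
Areal scale = k² = sec²φ = 1/cos²(30.5°) = 1/0.8616² = 1.347.
True area = apparent / (areal scale) = 203000 / 1.347 ≈ 151000 km².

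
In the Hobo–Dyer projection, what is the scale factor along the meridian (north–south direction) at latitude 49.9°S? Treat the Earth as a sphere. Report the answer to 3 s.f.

0.812

Hobo–Dyer is a cylindrical equal-area projection with standard parallels at ±37.5°. A cylindrical equal-area projection with standard parallel φ₀ has meridian scale h = cos φ / cos φ₀ and parallel scale k = cos φ₀ / cos φ (so areas are preserved, h·k = 1).
h = cos 49.9° / cos 37.5° = 0.6441/0.7934 = 0.8119.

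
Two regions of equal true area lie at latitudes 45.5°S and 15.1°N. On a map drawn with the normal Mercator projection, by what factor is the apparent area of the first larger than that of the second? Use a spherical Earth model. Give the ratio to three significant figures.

1.90

On Mercator, area is exaggerated by sec²φ = 1/cos²φ.
At 45.5°: sec²(45.5°) = 1/0.7009² = 2.036.
At 15.1°: sec²(15.1°) = 1/0.9655² = 1.073.
Ratio = 2.036/1.073 = cos²(15.1°)/cos²(45.5°) ≈ 1.90.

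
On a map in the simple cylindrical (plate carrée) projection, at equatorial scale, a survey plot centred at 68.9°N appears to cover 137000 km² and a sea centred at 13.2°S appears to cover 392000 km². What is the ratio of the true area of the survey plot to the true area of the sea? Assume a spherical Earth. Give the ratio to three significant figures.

0.129

On the plate carrée, areal scale = h·k = 1 × sec φ, so true area = apparent × cos φ.
True area of survey plot: 137000 × cos(68.9°) = 137000 × 0.3600 = 49320 km².
True area of sea: 392000 × cos(13.2°) = 392000 × 0.9736 = 381600 km².
Ratio = 49320 / 381600 ≈ 0.129.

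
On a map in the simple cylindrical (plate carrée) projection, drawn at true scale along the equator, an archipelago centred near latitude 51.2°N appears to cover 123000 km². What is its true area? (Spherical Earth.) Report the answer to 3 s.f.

77100 km²

Plate carrée maps x = Rλ, y = Rφ. The meridian scale is h = 1 and the parallel scale is k = 1/cos φ = sec φ.
Areal scale = h·k = 1 × sec φ; at 51.2°, h = 1.000, k = 1.596, so h·k = 1.596.
True area = apparent / (areal scale) = 123000 / 1.596 ≈ 77100 km².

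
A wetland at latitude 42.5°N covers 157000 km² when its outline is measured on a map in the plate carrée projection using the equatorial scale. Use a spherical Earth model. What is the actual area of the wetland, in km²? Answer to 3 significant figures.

For the equirectangular projection with φ₀ = 0 (plate carrée), h = 1 along meridians and k = sec φ along parallels.
Areal scale = h·k = 1 × sec φ; at 42.5°, h = 1.000, k = 1.356, so h·k = 1.356.
True area = apparent / (areal scale) = 157000 / 1.356 ≈ 116000 km².

116000 km²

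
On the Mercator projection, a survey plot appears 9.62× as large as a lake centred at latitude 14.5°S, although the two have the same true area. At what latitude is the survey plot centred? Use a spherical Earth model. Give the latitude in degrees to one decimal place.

71.8°

On Mercator, (apparent₁)/(apparent₂) = sec²φ₁ / sec²φ₂ when true areas are equal.
cos²φ₂ / cos²φ₁ = 9.62  ⇒  cos φ₁ = cos 14.5° / √9.62 = 0.9681/3.102 = 0.3121.
φ₁ = arccos(0.3121) ≈ 71.8°.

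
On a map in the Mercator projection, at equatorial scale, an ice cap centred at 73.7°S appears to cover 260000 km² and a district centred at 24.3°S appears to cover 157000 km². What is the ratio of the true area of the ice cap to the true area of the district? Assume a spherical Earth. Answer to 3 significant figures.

0.157

On Mercator the areal scale is sec²φ, so true area = apparent × cos²φ.
True area of ice cap: 260000 × cos²(73.7°) = 260000 × 0.07877 = 20480 km².
True area of district: 157000 × cos²(24.3°) = 157000 × 0.8307 = 130400 km².
Ratio = 20480 / 130400 ≈ 0.157.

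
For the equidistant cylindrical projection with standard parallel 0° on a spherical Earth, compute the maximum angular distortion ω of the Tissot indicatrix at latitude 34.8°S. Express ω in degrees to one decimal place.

11.3°

For the equirectangular projection with φ₀ = 0 (plate carrée), h = 1 along meridians and k = sec φ along parallels.
At 34.8°: h = 1.000, k = 1.218; principal scales a = 1.218, b = 1.000.
sin(ω/2) = (a − b)/(a + b) = 0.2178/2.218 = 0.09821, so ω = 2 arcsin(0.09821) ≈ 11.3°.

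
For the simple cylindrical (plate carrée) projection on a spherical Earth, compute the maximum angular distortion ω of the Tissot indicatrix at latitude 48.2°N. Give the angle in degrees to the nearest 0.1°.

23.1°

For the equirectangular projection with φ₀ = 0 (plate carrée), h = 1 along meridians and k = sec φ along parallels.
At 48.2°: h = 1.000, k = 1.500; principal scales a = 1.500, b = 1.000.
sin(ω/2) = (a − b)/(a + b) = 0.5003/2.500 = 0.2001, so ω = 2 arcsin(0.2001) ≈ 23.1°.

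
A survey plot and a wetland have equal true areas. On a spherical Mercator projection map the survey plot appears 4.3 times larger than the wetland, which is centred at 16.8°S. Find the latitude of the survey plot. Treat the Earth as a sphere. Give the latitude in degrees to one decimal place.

Mercator areal scale is sec²φ, so apparent-area ratio = sec²φ₁ / sec²φ₂ = cos²φ₂ / cos²φ₁.
cos²φ₂ / cos²φ₁ = 4.3  ⇒  cos φ₁ = cos 16.8° / √4.3 = 0.9573/2.074 = 0.4617.
φ₁ = arccos(0.4617) ≈ 62.5°.

62.5°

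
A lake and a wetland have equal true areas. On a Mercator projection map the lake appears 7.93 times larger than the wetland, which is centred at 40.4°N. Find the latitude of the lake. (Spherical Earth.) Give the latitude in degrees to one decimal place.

For equal true areas on Mercator, apparent areas scale as sec²φ, so the ratio is cos²φ₂ / cos²φ₁.
cos²φ₂ / cos²φ₁ = 7.93  ⇒  cos φ₁ = cos 40.4° / √7.93 = 0.7615/2.816 = 0.2704.
φ₁ = arccos(0.2704) ≈ 74.3°.

74.3°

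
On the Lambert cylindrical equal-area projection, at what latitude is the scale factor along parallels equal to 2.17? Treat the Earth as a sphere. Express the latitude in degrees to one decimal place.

The Lambert cylindrical equal-area projection is the cylindrical equal-area projection with its standard parallel at the equator (φ₀ = 0). Cylindrical equal-area (φ₀ = 0°): h = cos φ / cos 0° along meridians, k = cos 0° / cos φ along parallels; h·k = 1.
k = cos φ₀ / cos φ = 2.17  ⇒  cos φ = cos 0° / 2.17 = 0.4608.
φ = arccos(0.4608) ≈ 62.6°.

62.6°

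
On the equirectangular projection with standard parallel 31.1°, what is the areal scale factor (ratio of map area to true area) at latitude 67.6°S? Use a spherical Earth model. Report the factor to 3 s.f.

The equidistant cylindrical projection with φ₀ = 31.1° has h = 1 (meridians true) and k = cos φ₀ / cos φ along parallels.
Areal scale = h·k = 1 × cos φ₀ / cos φ; at 67.6°, h = 1.000, k = 2.247, so h·k = 2.247.

2.25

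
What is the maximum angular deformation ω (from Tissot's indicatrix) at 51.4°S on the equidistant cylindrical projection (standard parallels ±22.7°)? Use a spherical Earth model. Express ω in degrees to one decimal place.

In the equirectangular projection with standard parallel φ₀ = 22.7° (x = Rλ cos φ₀, y = Rφ), meridians are true-scale (h = 1) and the parallel scale is k = cos φ₀ / cos φ.
At 51.4°: h = 1.000, k = 1.479; principal scales a = 1.479, b = 1.000.
sin(ω/2) = (a − b)/(a + b) = 0.4787/2.479 = 0.1931, so ω = 2 arcsin(0.1931) ≈ 22.3°.

22.3°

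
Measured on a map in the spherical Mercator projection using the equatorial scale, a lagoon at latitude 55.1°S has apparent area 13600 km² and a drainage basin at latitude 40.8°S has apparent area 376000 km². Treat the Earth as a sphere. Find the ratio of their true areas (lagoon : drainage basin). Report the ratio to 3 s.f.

On Mercator the areal scale is sec²φ, so true area = apparent × cos²φ.
True area of lagoon: 13600 × cos²(55.1°) = 13600 × 0.3274 = 4452 km².
True area of drainage basin: 376000 × cos²(40.8°) = 376000 × 0.5730 = 215500 km².
Ratio = 4452 / 215500 ≈ 0.0207.

0.0207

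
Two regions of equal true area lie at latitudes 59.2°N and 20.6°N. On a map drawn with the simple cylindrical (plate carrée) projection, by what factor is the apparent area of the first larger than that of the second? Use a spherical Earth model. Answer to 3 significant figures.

In the plate carrée (x = Rλ, y = Rφ), meridians are true-scale (h = 1) and parallels are stretched by k = sec φ.
Areal scale at 59.2°: h·k = 1.000 × 1.953 = 1.953.
Areal scale at 20.6°: h·k = 1.000 × 1.068 = 1.068.
Ratio = 1.953/1.068 ≈ 1.83.

1.83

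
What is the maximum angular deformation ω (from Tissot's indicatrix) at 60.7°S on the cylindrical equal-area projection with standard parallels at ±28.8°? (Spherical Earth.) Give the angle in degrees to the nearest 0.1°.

Cylindrical equal-area (φ₀ = 28.8°): h = cos φ / cos 28.8° along meridians, k = cos 28.8° / cos φ along parallels; h·k = 1.
At 60.7°: h = 0.5585, k = 1.791; principal scales a = 1.791, b = 0.5585.
sin(ω/2) = (a − b)/(a + b) = 1.232/2.349 = 0.5245, so ω = 2 arcsin(0.5245) ≈ 63.3°.

63.3°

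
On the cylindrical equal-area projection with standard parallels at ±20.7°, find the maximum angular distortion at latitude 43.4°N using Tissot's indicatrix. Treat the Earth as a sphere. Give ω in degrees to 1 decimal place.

A cylindrical equal-area projection with standard parallel φ₀ has meridian scale h = cos φ / cos φ₀ and parallel scale k = cos φ₀ / cos φ (so areas are preserved, h·k = 1).
At 43.4°: h = 0.7767, k = 1.287; principal scales a = 1.287, b = 0.7767.
sin(ω/2) = (a − b)/(a + b) = 0.5108/2.064 = 0.2474, so ω = 2 arcsin(0.2474) ≈ 28.7°.

28.7°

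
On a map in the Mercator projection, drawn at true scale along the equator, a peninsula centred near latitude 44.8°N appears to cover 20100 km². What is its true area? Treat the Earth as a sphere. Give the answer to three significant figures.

The Mercator projection is conformal; its linear scale factor is the same in every direction and equals sec φ = 1/cos φ.
Areal scale = k² = sec²φ = 1/cos²(44.8°) = 1/0.7096² = 1.986.
True area = apparent / (areal scale) = 20100 / 1.986 ≈ 10100 km².

10100 km²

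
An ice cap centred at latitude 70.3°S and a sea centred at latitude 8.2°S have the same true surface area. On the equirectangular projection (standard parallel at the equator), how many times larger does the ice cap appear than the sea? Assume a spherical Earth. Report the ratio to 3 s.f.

For the equirectangular projection with φ₀ = 0 (plate carrée), h = 1 along meridians and k = sec φ along parallels.
Areal scale at 70.3°: h·k = 1.000 × 2.967 = 2.967.
Areal scale at 8.2°: h·k = 1.000 × 1.010 = 1.010.
Ratio = 2.967/1.010 ≈ 2.94.

2.94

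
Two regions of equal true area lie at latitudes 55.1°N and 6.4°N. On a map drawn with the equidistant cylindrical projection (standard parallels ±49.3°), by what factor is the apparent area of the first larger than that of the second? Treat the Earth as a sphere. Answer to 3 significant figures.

1.74

The equidistant cylindrical projection with φ₀ = 49.3° has h = 1 (meridians true) and k = cos φ₀ / cos φ along parallels.
Areal scale at 55.1°: h·k = 1.000 × 1.140 = 1.140.
Areal scale at 6.4°: h·k = 1.000 × 0.6562 = 0.6562.
Ratio = 1.140/0.6562 ≈ 1.74.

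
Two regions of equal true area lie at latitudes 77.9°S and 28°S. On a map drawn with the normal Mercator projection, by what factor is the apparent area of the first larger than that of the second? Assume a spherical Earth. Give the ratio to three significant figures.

17.7

Mercator is conformal with k = sec φ, so areal scale = k² = sec²φ.
At 77.9°: sec²(77.9°) = 1/0.2096² = 22.76.
At 28°: sec²(28°) = 1/0.8829² = 1.283.
Ratio = 22.76/1.283 = cos²(28°)/cos²(77.9°) ≈ 17.7.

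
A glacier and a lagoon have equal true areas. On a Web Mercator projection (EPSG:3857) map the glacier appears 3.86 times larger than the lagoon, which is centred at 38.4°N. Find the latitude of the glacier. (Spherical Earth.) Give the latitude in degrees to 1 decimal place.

66.5°

Mercator areal scale is sec²φ, so apparent-area ratio = sec²φ₁ / sec²φ₂ = cos²φ₂ / cos²φ₁.
cos²φ₂ / cos²φ₁ = 3.86  ⇒  cos φ₁ = cos 38.4° / √3.86 = 0.7837/1.965 = 0.3989.
φ₁ = arccos(0.3989) ≈ 66.5°.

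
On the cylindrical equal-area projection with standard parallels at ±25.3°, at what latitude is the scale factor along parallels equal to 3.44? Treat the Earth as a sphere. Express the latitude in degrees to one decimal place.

Cylindrical equal-area (φ₀ = 25.3°): h = cos φ / cos 25.3° along meridians, k = cos 25.3° / cos φ along parallels; h·k = 1.
k = cos φ₀ / cos φ = 3.44  ⇒  cos φ = cos 25.3° / 3.44 = 0.2628.
φ = arccos(0.2628) ≈ 74.8°.

74.8°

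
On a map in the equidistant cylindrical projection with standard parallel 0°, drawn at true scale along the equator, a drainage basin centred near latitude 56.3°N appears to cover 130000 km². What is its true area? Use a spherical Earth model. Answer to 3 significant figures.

In the plate carrée (x = Rλ, y = Rφ), meridians are true-scale (h = 1) and parallels are stretched by k = sec φ.
Areal scale = h·k = 1 × sec φ; at 56.3°, h = 1.000, k = 1.802, so h·k = 1.802.
True area = apparent / (areal scale) = 130000 / 1.802 ≈ 72100 km².

72100 km²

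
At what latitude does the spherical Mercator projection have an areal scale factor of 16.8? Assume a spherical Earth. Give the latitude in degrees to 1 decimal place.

Mercator areal scale is sec²φ.
sec²φ = 16.8  ⇒  cos²φ = 0.05952  ⇒  cos φ = 0.2440.
φ = arccos(0.2440) ≈ 75.9°.

75.9°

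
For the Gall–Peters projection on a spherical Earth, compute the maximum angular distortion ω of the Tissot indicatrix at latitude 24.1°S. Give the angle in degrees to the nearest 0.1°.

Gall–Peters is a cylindrical equal-area projection with standard parallels at ±45°. Cylindrical equal-area (φ₀ = 45°): h = cos φ / cos 45° along meridians, k = cos 45° / cos φ along parallels; h·k = 1.
At 24.1°: h = 1.291, k = 0.7746; principal scales a = 1.291, b = 0.7746.
sin(ω/2) = (a − b)/(a + b) = 0.5163/2.066 = 0.2500, so ω = 2 arcsin(0.2500) ≈ 29.0°.

29.0°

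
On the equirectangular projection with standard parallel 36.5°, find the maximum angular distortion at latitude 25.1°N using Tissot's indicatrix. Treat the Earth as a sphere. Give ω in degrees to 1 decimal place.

The equidistant cylindrical projection with φ₀ = 36.5° has h = 1 (meridians true) and k = cos φ₀ / cos φ along parallels.
At 25.1°: h = 1.000, k = 0.8877; principal scales a = 1.000, b = 0.8877.
sin(ω/2) = (a − b)/(a + b) = 0.1123/1.888 = 0.05950, so ω = 2 arcsin(0.05950) ≈ 6.8°.

6.8°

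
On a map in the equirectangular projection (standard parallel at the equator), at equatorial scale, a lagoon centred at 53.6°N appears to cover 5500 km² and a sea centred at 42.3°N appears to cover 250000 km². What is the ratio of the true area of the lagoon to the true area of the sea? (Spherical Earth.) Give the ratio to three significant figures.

On the plate carrée, areal scale = h·k = 1 × sec φ, so true area = apparent × cos φ.
True area of lagoon: 5500 × cos(53.6°) = 5500 × 0.5934 = 3264 km².
True area of sea: 250000 × cos(42.3°) = 250000 × 0.7396 = 184900 km².
Ratio = 3264 / 184900 ≈ 0.0177.

0.0177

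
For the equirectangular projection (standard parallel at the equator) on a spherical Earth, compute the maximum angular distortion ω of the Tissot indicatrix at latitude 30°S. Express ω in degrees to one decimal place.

8.2°

Plate carrée maps x = Rλ, y = Rφ. The meridian scale is h = 1 and the parallel scale is k = 1/cos φ = sec φ.
At 30°: h = 1.000, k = 1.155; principal scales a = 1.155, b = 1.000.
sin(ω/2) = (a − b)/(a + b) = 0.1547/2.155 = 0.07180, so ω = 2 arcsin(0.07180) ≈ 8.2°.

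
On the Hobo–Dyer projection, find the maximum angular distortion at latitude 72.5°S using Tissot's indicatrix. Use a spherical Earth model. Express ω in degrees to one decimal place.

Hobo–Dyer is a cylindrical equal-area projection with standard parallels at ±37.5°. For cylindrical equal-area with standard parallel φ₀, h = cos φ / cos φ₀ and k = cos φ₀ / cos φ, so h·k = 1.
At 72.5°: h = 0.3790, k = 2.638; principal scales a = 2.638, b = 0.3790.
sin(ω/2) = (a − b)/(a + b) = 2.259/3.017 = 0.7488, so ω = 2 arcsin(0.7488) ≈ 97.0°.

97.0°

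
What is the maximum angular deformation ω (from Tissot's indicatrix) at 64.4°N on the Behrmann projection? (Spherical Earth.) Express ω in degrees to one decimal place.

Behrmann is a cylindrical equal-area projection with standard parallels at ±30°. Cylindrical equal-area (φ₀ = 30°): h = cos φ / cos 30° along meridians, k = cos 30° / cos φ along parallels; h·k = 1.
At 64.4°: h = 0.4989, k = 2.004; principal scales a = 2.004, b = 0.4989.
sin(ω/2) = (a − b)/(a + b) = 1.505/2.503 = 0.6014, so ω = 2 arcsin(0.6014) ≈ 73.9°.

73.9°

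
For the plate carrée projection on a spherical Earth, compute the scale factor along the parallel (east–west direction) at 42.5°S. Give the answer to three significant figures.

In the plate carrée (x = Rλ, y = Rφ), meridians are true-scale (h = 1) and parallels are stretched by k = sec φ.
k = 1/cos 42.5° = 1/0.7373 = 1.356.

1.36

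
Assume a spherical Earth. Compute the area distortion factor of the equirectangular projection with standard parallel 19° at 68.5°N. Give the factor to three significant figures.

The equidistant cylindrical projection with φ₀ = 19° has h = 1 (meridians true) and k = cos φ₀ / cos φ along parallels.
Areal scale = h·k = 1 × cos φ₀ / cos φ; at 68.5°, h = 1.000, k = 2.580, so h·k = 2.580.

2.58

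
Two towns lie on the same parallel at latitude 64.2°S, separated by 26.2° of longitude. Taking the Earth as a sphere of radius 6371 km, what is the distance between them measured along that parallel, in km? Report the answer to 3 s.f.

1270 km

Arc length along a parallel = R cos φ · Δλ (with Δλ in radians).
= 6371 × cos 64.2° × (26.2° × π/180) = 6371 × 0.4352 × 0.4573 ≈ 1270 km.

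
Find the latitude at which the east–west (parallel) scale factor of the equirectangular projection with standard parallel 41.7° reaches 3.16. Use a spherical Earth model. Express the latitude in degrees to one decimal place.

76.3°

In the equirectangular projection with standard parallel φ₀ = 41.7° (x = Rλ cos φ₀, y = Rφ), meridians are true-scale (h = 1) and the parallel scale is k = cos φ₀ / cos φ.
k = cos φ₀ / cos φ = 3.16  ⇒  cos φ = cos 41.7° / 3.16 = 0.2363.
φ = arccos(0.2363) ≈ 76.3°.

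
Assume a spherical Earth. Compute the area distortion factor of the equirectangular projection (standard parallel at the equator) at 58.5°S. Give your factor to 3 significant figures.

Plate carrée maps x = Rλ, y = Rφ. The meridian scale is h = 1 and the parallel scale is k = 1/cos φ = sec φ.
Areal scale = h·k = 1 × sec φ; at 58.5°, h = 1.000, k = 1.914, so h·k = 1.914.

1.91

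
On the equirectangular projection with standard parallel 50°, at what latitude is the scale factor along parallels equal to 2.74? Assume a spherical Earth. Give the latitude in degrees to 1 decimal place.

76.4°

With standard parallel φ₀ = 50°, the equirectangular projection gives x = Rλ cos φ₀, y = Rφ, so h = 1 and k = cos 50° / cos φ.
k = cos φ₀ / cos φ = 2.74  ⇒  cos φ = cos 50° / 2.74 = 0.2346.
φ = arccos(0.2346) ≈ 76.4°.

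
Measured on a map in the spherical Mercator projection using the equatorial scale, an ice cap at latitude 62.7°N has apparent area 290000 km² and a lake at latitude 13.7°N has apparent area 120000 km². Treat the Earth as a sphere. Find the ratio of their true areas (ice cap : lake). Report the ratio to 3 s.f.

Mercator's areal exaggeration is sec²φ; hence true area = (apparent area) · cos²φ.
True area of ice cap: 290000 × cos²(62.7°) = 290000 × 0.2104 = 61000 km².
True area of lake: 120000 × cos²(13.7°) = 120000 × 0.9439 = 113300 km².
Ratio = 61000 / 113300 ≈ 0.539.

0.539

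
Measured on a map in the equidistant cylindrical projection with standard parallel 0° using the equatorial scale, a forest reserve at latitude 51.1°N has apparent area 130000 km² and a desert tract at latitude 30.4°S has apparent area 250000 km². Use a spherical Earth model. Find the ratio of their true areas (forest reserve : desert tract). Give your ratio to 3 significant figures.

Plate carrée has h = 1 and k = sec φ, giving areal scale sec φ; true area = (apparent area) · cos φ.
True area of forest reserve: 130000 × cos(51.1°) = 130000 × 0.6280 = 81640 km².
True area of desert tract: 250000 × cos(30.4°) = 250000 × 0.8625 = 215600 km².
Ratio = 81640 / 215600 ≈ 0.379.

0.379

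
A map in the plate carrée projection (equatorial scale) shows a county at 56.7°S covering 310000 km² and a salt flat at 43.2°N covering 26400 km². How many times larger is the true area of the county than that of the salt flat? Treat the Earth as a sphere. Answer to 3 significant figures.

8.84

Plate carrée has h = 1 and k = sec φ, giving areal scale sec φ; true area = (apparent area) · cos φ.
True area of county: 310000 × cos(56.7°) = 310000 × 0.5490 = 170200 km².
True area of salt flat: 26400 × cos(43.2°) = 26400 × 0.7290 = 19240 km².
Ratio = 170200 / 19240 ≈ 8.84.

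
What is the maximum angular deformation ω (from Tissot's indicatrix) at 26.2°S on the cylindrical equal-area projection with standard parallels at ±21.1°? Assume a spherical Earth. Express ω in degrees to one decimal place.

For cylindrical equal-area with standard parallel φ₀, h = cos φ / cos φ₀ and k = cos φ₀ / cos φ, so h·k = 1.
At 26.2°: h = 0.9617, k = 1.040; principal scales a = 1.040, b = 0.9617.
sin(ω/2) = (a − b)/(a + b) = 0.07804/2.002 = 0.03899, so ω = 2 arcsin(0.03899) ≈ 4.5°.

4.5°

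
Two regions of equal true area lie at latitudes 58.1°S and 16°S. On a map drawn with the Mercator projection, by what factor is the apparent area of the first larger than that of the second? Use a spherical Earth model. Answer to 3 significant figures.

3.31

Mercator is conformal with k = sec φ, so areal scale = k² = sec²φ.
At 58.1°: sec²(58.1°) = 1/0.5284² = 3.581.
At 16°: sec²(16°) = 1/0.9613² = 1.082.
Ratio = 3.581/1.082 = cos²(16°)/cos²(58.1°) ≈ 3.31.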